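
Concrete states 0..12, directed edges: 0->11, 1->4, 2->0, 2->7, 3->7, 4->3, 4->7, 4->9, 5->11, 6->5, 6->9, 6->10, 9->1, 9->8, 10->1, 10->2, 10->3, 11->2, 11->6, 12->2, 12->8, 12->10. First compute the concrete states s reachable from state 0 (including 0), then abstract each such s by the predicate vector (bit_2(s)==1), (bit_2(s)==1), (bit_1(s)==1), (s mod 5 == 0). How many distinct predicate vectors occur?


BFS from 0:
Concrete reachable: {0, 1, 2, 3, 4, 5, 6, 7, 8, 9, 10, 11}
Abstract via predicates (bit_2(s)==1), (bit_2(s)==1), (bit_1(s)==1), (s mod 5 == 0):
  (0,0,0,0) <- {1, 8, 9}
  (0,0,0,1) <- {0}
  (0,0,1,0) <- {2, 3, 11}
  (0,0,1,1) <- {10}
  (1,1,0,0) <- {4}
  (1,1,0,1) <- {5}
  (1,1,1,0) <- {6, 7}
Distinct abstract states = 7

7


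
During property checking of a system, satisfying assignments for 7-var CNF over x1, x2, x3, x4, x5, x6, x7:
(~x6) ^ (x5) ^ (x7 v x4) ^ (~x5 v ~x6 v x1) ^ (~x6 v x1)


CNF with 5 clauses over 7 vars (128 assignments).
An assignment satisfies CNF iff every clause has >=1 true literal.
Check each row (bits = x1,x2,x3,x4,x5,x6,x7; clause T/F shown):
  row 0 [0000000]: clauses=TFFTT -> 0
  row 1 [0000001]: clauses=TFTTT -> 0
  row 2 [0000010]: clauses=FFFTF -> 0
  row 3 [0000011]: clauses=FFTTF -> 0
  row 4 [0000100]: clauses=TTFTT -> 0
  (every remaining row is evaluated the same way; all 128 results are listed next)
Full result column, 8 rows per line (x1,x2,x3,x4 fixed per line; x5,x6,x7 runs 000..111 left to right):
  rows 0-7 [x1,x2,x3,x4=0000]: 00000100  (ones: 1)
  rows 8-15 [x1,x2,x3,x4=0001]: 00001100  (ones: 2)
  rows 16-23 [x1,x2,x3,x4=0010]: 00000100  (ones: 1)
  rows 24-31 [x1,x2,x3,x4=0011]: 00001100  (ones: 2)
  rows 32-39 [x1,x2,x3,x4=0100]: 00000100  (ones: 1)
  rows 40-47 [x1,x2,x3,x4=0101]: 00001100  (ones: 2)
  rows 48-55 [x1,x2,x3,x4=0110]: 00000100  (ones: 1)
  rows 56-63 [x1,x2,x3,x4=0111]: 00001100  (ones: 2)
  rows 64-71 [x1,x2,x3,x4=1000]: 00000100  (ones: 1)
  rows 72-79 [x1,x2,x3,x4=1001]: 00001100  (ones: 2)
  rows 80-87 [x1,x2,x3,x4=1010]: 00000100  (ones: 1)
  rows 88-95 [x1,x2,x3,x4=1011]: 00001100  (ones: 2)
  rows 96-103 [x1,x2,x3,x4=1100]: 00000100  (ones: 1)
  rows 104-111 [x1,x2,x3,x4=1101]: 00001100  (ones: 2)
  rows 112-119 [x1,x2,x3,x4=1110]: 00000100  (ones: 1)
  rows 120-127 [x1,x2,x3,x4=1111]: 00001100  (ones: 2)
Satisfying assignments = 1+2+1+2+1+2+1+2+1+2+1+2+1+2+1+2 = 24

24


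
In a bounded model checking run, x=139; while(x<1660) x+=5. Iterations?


Step 1: x goes from 139 toward 1660 by 5; the body runs while x<1660, so iterations = ceil((bound-start)/step)
Step 2: Distance=1521
Step 3: ceil(1521/5)=305

305


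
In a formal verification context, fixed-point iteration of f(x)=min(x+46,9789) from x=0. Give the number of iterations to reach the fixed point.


Step 1: x=0, cap=9789, increment=46
Step 2: x grows by 46 each step until capped at 9789; fixed point is x=9789
Step 3: iterations = ceil(9789/46) = 213

213


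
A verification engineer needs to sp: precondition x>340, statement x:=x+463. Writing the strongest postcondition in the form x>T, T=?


Formula: sp(P, x:=E) = exists old_x. (x = E[old_x/x]) AND P[old_x/x] (old_x is the value of x before the assignment; eliminate old_x by solving x = E[old_x/x] for old_x)
Step 1: Precondition P: x>340, i.e. old_x > 340
Step 2: Assignment gives x = old_x + 463, so old_x = x - 463
Step 3: Substitute into P: x - 463 > 340
Step 4: Simplify: x > 340+463 = 803

803


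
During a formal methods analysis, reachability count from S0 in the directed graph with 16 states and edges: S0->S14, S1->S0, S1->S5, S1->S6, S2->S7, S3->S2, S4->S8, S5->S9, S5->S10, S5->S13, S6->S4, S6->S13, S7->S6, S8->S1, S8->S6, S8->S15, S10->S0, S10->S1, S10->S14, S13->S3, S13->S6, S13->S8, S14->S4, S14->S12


BFS from S0:
  layer 0: {S0}
  layer 1: {S14}
  layer 2: {S4, S12}
  layer 3: {S8}
  layer 4: {S1, S6, S15}
  layer 5: {S5, S13}
  layer 6: {S3, S9, S10}
  layer 7: {S2}
  layer 8: {S7}
Reachable set: {S0, S1, S2, S3, S4, S5, S6, S7, S8, S9, S10, S12, S13, S14, S15}
Count = 15

15


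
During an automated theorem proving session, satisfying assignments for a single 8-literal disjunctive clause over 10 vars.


Step 1: Total=2^10=1024
Step 2: Unsat when all 8 false: 2^2=4
Step 3: Sat=1024-4=1020

1020


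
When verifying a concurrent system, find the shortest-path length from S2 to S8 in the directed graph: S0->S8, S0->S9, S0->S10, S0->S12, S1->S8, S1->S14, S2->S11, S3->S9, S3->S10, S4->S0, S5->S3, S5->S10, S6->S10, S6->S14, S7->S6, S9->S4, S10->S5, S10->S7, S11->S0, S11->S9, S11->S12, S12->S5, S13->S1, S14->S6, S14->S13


BFS layer-by-layer from S2:
  dist 0: {S2}
  dist 1: {S11}
  dist 2: {S0, S9, S12}
  dist 3: {S4, S5, S8, S10}
  -> S8 reached at distance 3
Shortest path length = 3

3


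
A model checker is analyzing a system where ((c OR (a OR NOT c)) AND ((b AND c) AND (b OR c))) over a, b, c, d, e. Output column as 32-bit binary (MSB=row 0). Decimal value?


Formula: ((c OR (a OR NOT c)) AND ((b AND c) AND (b OR c))) over a, b, c, d, e (32 rows)
Evaluate each row (bits = a,b,c,d,e, MSB first):
  row 0 [00000]: ((0 OR (0 OR NOT 0)) AND ((0 AND 0) AND (0 OR 0))) -> 0
  row 1 [00001]: ((0 OR (0 OR NOT 0)) AND ((0 AND 0) AND (0 OR 0))) -> 0
  row 2 [00010]: ((0 OR (0 OR NOT 0)) AND ((0 AND 0) AND (0 OR 0))) -> 0
  row 3 [00011]: ((0 OR (0 OR NOT 0)) AND ((0 AND 0) AND (0 OR 0))) -> 0
  row 4 [00100]: ((1 OR (0 OR NOT 1)) AND ((0 AND 1) AND (0 OR 1))) -> 0
  row 5 [00101]: ((1 OR (0 OR NOT 1)) AND ((0 AND 1) AND (0 OR 1))) -> 0
  row 6 [00110]: ((1 OR (0 OR NOT 1)) AND ((0 AND 1) AND (0 OR 1))) -> 0
  row 7 [00111]: ((1 OR (0 OR NOT 1)) AND ((0 AND 1) AND (0 OR 1))) -> 0
  row 8 [01000]: ((0 OR (0 OR NOT 0)) AND ((1 AND 0) AND (1 OR 0))) -> 0
  row 9 [01001]: ((0 OR (0 OR NOT 0)) AND ((1 AND 0) AND (1 OR 0))) -> 0
  row 10 [01010]: ((0 OR (0 OR NOT 0)) AND ((1 AND 0) AND (1 OR 0))) -> 0
  row 11 [01011]: ((0 OR (0 OR NOT 0)) AND ((1 AND 0) AND (1 OR 0))) -> 0
  row 12 [01100]: ((1 OR (0 OR NOT 1)) AND ((1 AND 1) AND (1 OR 1))) -> 1
  row 13 [01101]: ((1 OR (0 OR NOT 1)) AND ((1 AND 1) AND (1 OR 1))) -> 1
  row 14 [01110]: ((1 OR (0 OR NOT 1)) AND ((1 AND 1) AND (1 OR 1))) -> 1
  row 15 [01111]: ((1 OR (0 OR NOT 1)) AND ((1 AND 1) AND (1 OR 1))) -> 1
  row 16 [10000]: ((0 OR (1 OR NOT 0)) AND ((0 AND 0) AND (0 OR 0))) -> 0
  row 17 [10001]: ((0 OR (1 OR NOT 0)) AND ((0 AND 0) AND (0 OR 0))) -> 0
  row 18 [10010]: ((0 OR (1 OR NOT 0)) AND ((0 AND 0) AND (0 OR 0))) -> 0
  row 19 [10011]: ((0 OR (1 OR NOT 0)) AND ((0 AND 0) AND (0 OR 0))) -> 0
  row 20 [10100]: ((1 OR (1 OR NOT 1)) AND ((0 AND 1) AND (0 OR 1))) -> 0
  row 21 [10101]: ((1 OR (1 OR NOT 1)) AND ((0 AND 1) AND (0 OR 1))) -> 0
  row 22 [10110]: ((1 OR (1 OR NOT 1)) AND ((0 AND 1) AND (0 OR 1))) -> 0
  row 23 [10111]: ((1 OR (1 OR NOT 1)) AND ((0 AND 1) AND (0 OR 1))) -> 0
  row 24 [11000]: ((0 OR (1 OR NOT 0)) AND ((1 AND 0) AND (1 OR 0))) -> 0
  row 25 [11001]: ((0 OR (1 OR NOT 0)) AND ((1 AND 0) AND (1 OR 0))) -> 0
  row 26 [11010]: ((0 OR (1 OR NOT 0)) AND ((1 AND 0) AND (1 OR 0))) -> 0
  row 27 [11011]: ((0 OR (1 OR NOT 0)) AND ((1 AND 0) AND (1 OR 0))) -> 0
  row 28 [11100]: ((1 OR (1 OR NOT 1)) AND ((1 AND 1) AND (1 OR 1))) -> 1
  row 29 [11101]: ((1 OR (1 OR NOT 1)) AND ((1 AND 1) AND (1 OR 1))) -> 1
  row 30 [11110]: ((1 OR (1 OR NOT 1)) AND ((1 AND 1) AND (1 OR 1))) -> 1
  row 31 [11111]: ((1 OR (1 OR NOT 1)) AND ((1 AND 1) AND (1 OR 1))) -> 1
Full result column, 4 rows per line (a,b,c fixed per line; d,e runs 00..11 left to right):
  rows 0-3 [a,b,c=000]: 0000  = hex 0
  rows 4-7 [a,b,c=001]: 0000  = hex 0
  rows 8-11 [a,b,c=010]: 0000  = hex 0
  rows 12-15 [a,b,c=011]: 1111  = hex F
  rows 16-19 [a,b,c=100]: 0000  = hex 0
  rows 20-23 [a,b,c=101]: 0000  = hex 0
  rows 24-27 [a,b,c=110]: 0000  = hex 0
  rows 28-31 [a,b,c=111]: 1111  = hex F
Output column (row 0 .. row 31) = 00000000000011110000000000001111
Output column grouped in 4s = 0000 0000 0000 1111 0000 0000 0000 1111 = 0x000F000F
Convert to decimal digit by digit (value = value*16 + digit):
  0 -> 0
  0*16 + 0 = 0
  0*16 + 0 = 0
  0*16 + 15 (F) = 15
  15*16 + 0 = 240
  240*16 + 0 = 3840
  3840*16 + 0 = 61440
  61440*16 + 15 (F) = 983055
Decimal = 983055

983055


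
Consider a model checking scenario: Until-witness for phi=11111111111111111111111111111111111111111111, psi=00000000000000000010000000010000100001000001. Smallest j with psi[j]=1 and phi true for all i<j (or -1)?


(phi U psi) at 0: need smallest j with psi[j]=1 and phi[i]=1 for all i in [0,j).
Scan from step 0:
  step 0: phi=1, psi=0 -> continue
  step 1: phi=1, psi=0 -> continue
  step 2: phi=1, psi=0 -> continue
  step 3: phi=1, psi=0 -> continue
  step 18: psi=1 and phi held for [0,18) -> witness found
Witness step = 18

18


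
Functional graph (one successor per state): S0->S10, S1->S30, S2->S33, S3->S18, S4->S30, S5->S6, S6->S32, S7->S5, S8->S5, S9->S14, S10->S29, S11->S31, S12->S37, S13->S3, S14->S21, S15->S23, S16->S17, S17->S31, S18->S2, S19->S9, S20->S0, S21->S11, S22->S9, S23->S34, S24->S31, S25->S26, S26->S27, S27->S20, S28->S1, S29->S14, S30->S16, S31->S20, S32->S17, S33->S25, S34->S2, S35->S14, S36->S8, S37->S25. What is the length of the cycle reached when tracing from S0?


Trace from S0 until a state repeats:
  S0 -> S10 -> S29 -> S14 -> S21 -> S11 -> S31 -> S20 -> S0
S0 first seen at step 0, revisited at step 8.
Cycle length = 8 - 0 = 8

8


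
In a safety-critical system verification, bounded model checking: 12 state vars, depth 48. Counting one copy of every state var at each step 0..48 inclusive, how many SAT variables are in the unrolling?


BMC unrolls to depth k, creating one copy of each state var for steps 0..k.
Step count = 48 + 1 = 49 (steps 0 through 48)
Vars per step = 12
Total = 12 * 49 = 588

588


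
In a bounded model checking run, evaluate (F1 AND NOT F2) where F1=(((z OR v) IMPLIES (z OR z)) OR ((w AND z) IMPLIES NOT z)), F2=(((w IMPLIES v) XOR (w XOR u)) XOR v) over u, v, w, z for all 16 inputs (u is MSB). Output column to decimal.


F1 = (((z OR v) IMPLIES (z OR z)) OR ((w AND z) IMPLIES NOT z))
F2 = (((w IMPLIES v) XOR (w XOR u)) XOR v)
Counterexample to F1=>F2 is where F1=1 and F2=0.
Evaluate each row (bits = u,v,w,z, MSB first):
  row 0 [0000]: F1=1 F2=1 -> F1&~F2 -> 0
  row 1 [0001]: F1=1 F2=1 -> F1&~F2 -> 0
  row 2 [0010]: F1=1 F2=1 -> F1&~F2 -> 0
  row 3 [0011]: F1=1 F2=1 -> F1&~F2 -> 0
  row 4 [0100]: F1=1 F2=0 -> F1&~F2 -> 1
  row 5 [0101]: F1=1 F2=0 -> F1&~F2 -> 1
  row 6 [0110]: F1=1 F2=1 -> F1&~F2 -> 0
  row 7 [0111]: F1=1 F2=1 -> F1&~F2 -> 0
  row 8 [1000]: F1=1 F2=0 -> F1&~F2 -> 1
  row 9 [1001]: F1=1 F2=0 -> F1&~F2 -> 1
  row 10 [1010]: F1=1 F2=0 -> F1&~F2 -> 1
  row 11 [1011]: F1=1 F2=0 -> F1&~F2 -> 1
  row 12 [1100]: F1=1 F2=1 -> F1&~F2 -> 0
  row 13 [1101]: F1=1 F2=1 -> F1&~F2 -> 0
  row 14 [1110]: F1=1 F2=0 -> F1&~F2 -> 1
  row 15 [1111]: F1=1 F2=0 -> F1&~F2 -> 1
Full result column, 4 rows per line (u,v fixed per line; w,z runs 00..11 left to right):
  rows 0-3 [u,v=00]: 0000  = hex 0
  rows 4-7 [u,v=01]: 1100  = hex C
  rows 8-11 [u,v=10]: 1111  = hex F
  rows 12-15 [u,v=11]: 0011  = hex 3
Counterexample vector (row 0 .. row 15) = 0000110011110011
Output column grouped in 4s = 0000 1100 1111 0011 = 0x0CF3
Convert to decimal digit by digit (value = value*16 + digit):
  0 -> 0
  0*16 + 12 (C) = 12
  12*16 + 15 (F) = 207
  207*16 + 3 = 3315
Decimal = 3315

3315


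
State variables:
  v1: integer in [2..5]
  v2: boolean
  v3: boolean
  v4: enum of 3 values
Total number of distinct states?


State space = product of domain sizes of all variables.
Domain sizes:
  v1 (integer in [2..5]): 4
  v2 (boolean): 2
  v3 (boolean): 2
  v4 (enum of 3 values): 3
Product = 4 * 2 * 2 * 3 = 48

48


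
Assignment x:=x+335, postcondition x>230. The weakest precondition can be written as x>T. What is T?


Formula: wp(x:=E, P) = P[E/x] (substitute E for x in postcondition)
Step 1: Postcondition: x>230
Step 2: Substitute x+335 for x: x+335>230
Step 3: Solve for x: x > 230-335 = -105

-105


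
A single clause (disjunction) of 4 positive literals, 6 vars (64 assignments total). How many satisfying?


Step 1: Total=2^6=64
Step 2: Unsat when all 4 false: 2^2=4
Step 3: Sat=64-4=60

60


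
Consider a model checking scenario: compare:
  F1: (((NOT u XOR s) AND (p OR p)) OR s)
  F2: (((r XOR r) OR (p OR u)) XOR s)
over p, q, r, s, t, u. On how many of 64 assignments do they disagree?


F1 = (((NOT u XOR s) AND (p OR p)) OR s)
F2 = (((r XOR r) OR (p OR u)) XOR s)
Evaluate both on each of 64 rows (bits = p,q,r,s,t,u):
  row 0 [000000]: F1=0 F2=0 -> 0
  row 1 [000001]: F1=0 F2=1 (differ) -> 1
  row 2 [000010]: F1=0 F2=0 -> 0
  row 3 [000011]: F1=0 F2=1 (differ) -> 1
  row 4 [000100]: F1=1 F2=1 -> 0
  (every remaining row is evaluated the same way; all 64 results are listed next)
Full result column, 8 rows per line (p,q,r fixed per line; s,t,u runs 000..111 left to right):
  rows 0-7 [p,q,r=000]: 01010101  (ones: 4)
  rows 8-15 [p,q,r=001]: 01010101  (ones: 4)
  rows 16-23 [p,q,r=010]: 01010101  (ones: 4)
  rows 24-31 [p,q,r=011]: 01010101  (ones: 4)
  rows 32-39 [p,q,r=100]: 01011111  (ones: 6)
  rows 40-47 [p,q,r=101]: 01011111  (ones: 6)
  rows 48-55 [p,q,r=110]: 01011111  (ones: 6)
  rows 56-63 [p,q,r=111]: 01011111  (ones: 6)
Disagreements = 4+4+4+4+6+6+6+6 = 40

40


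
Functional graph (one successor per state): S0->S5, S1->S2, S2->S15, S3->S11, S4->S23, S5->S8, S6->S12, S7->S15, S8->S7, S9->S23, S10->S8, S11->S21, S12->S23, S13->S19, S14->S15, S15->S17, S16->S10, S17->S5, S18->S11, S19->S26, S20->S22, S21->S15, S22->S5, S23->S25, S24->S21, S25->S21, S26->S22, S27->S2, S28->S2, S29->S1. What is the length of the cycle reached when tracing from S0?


Trace from S0 until a state repeats:
  S0 -> S5 -> S8 -> S7 -> S15 -> S17 -> S5
S5 first seen at step 1, revisited at step 6.
Cycle length = 6 - 1 = 5

5


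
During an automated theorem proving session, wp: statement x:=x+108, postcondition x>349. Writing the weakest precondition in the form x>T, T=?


Formula: wp(x:=E, P) = P[E/x] (substitute E for x in postcondition)
Step 1: Postcondition: x>349
Step 2: Substitute x+108 for x: x+108>349
Step 3: Solve for x: x > 349-108 = 241

241


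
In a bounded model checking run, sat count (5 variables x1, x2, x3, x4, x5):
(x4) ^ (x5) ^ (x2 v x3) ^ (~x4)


CNF with 4 clauses over 5 vars (32 assignments).
An assignment satisfies CNF iff every clause has >=1 true literal.
Check each row (bits = x1,x2,x3,x4,x5; clause T/F shown):
  row 0 [00000]: clauses=FFFT -> 0
  row 1 [00001]: clauses=FTFT -> 0
  row 2 [00010]: clauses=TFFF -> 0
  row 3 [00011]: clauses=TTFF -> 0
  row 4 [00100]: clauses=FFTT -> 0
  row 5 [00101]: clauses=FTTT -> 0
  row 6 [00110]: clauses=TFTF -> 0
  row 7 [00111]: clauses=TTTF -> 0
  row 8 [01000]: clauses=FFTT -> 0
  row 9 [01001]: clauses=FTTT -> 0
  row 10 [01010]: clauses=TFTF -> 0
  row 11 [01011]: clauses=TTTF -> 0
  row 12 [01100]: clauses=FFTT -> 0
  row 13 [01101]: clauses=FTTT -> 0
  row 14 [01110]: clauses=TFTF -> 0
  row 15 [01111]: clauses=TTTF -> 0
  row 16 [10000]: clauses=FFFT -> 0
  row 17 [10001]: clauses=FTFT -> 0
  row 18 [10010]: clauses=TFFF -> 0
  row 19 [10011]: clauses=TTFF -> 0
  row 20 [10100]: clauses=FFTT -> 0
  row 21 [10101]: clauses=FTTT -> 0
  row 22 [10110]: clauses=TFTF -> 0
  row 23 [10111]: clauses=TTTF -> 0
  row 24 [11000]: clauses=FFTT -> 0
  row 25 [11001]: clauses=FTTT -> 0
  row 26 [11010]: clauses=TFTF -> 0
  row 27 [11011]: clauses=TTTF -> 0
  row 28 [11100]: clauses=FFTT -> 0
  row 29 [11101]: clauses=FTTT -> 0
  row 30 [11110]: clauses=TFTF -> 0
  row 31 [11111]: clauses=TTTF -> 0
Full result column, 8 rows per line (x1,x2 fixed per line; x3,x4,x5 runs 000..111 left to right):
  rows 0-7 [x1,x2=00]: 00000000  (ones: 0)
  rows 8-15 [x1,x2=01]: 00000000  (ones: 0)
  rows 16-23 [x1,x2=10]: 00000000  (ones: 0)
  rows 24-31 [x1,x2=11]: 00000000  (ones: 0)
Satisfying assignments = 0+0+0+0 = 0

0


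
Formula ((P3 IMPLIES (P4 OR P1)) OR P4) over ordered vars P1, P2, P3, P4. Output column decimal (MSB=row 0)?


Formula: ((P3 IMPLIES (P4 OR P1)) OR P4) over P1, P2, P3, P4 (16 rows)
Evaluate each row (bits = P1,P2,P3,P4, MSB first):
  row 0 [0000]: ((0 IMPLIES (0 OR 0)) OR 0) -> 1
  row 1 [0001]: ((0 IMPLIES (1 OR 0)) OR 1) -> 1
  row 2 [0010]: ((1 IMPLIES (0 OR 0)) OR 0) -> 0
  row 3 [0011]: ((1 IMPLIES (1 OR 0)) OR 1) -> 1
  row 4 [0100]: ((0 IMPLIES (0 OR 0)) OR 0) -> 1
  row 5 [0101]: ((0 IMPLIES (1 OR 0)) OR 1) -> 1
  row 6 [0110]: ((1 IMPLIES (0 OR 0)) OR 0) -> 0
  row 7 [0111]: ((1 IMPLIES (1 OR 0)) OR 1) -> 1
  row 8 [1000]: ((0 IMPLIES (0 OR 1)) OR 0) -> 1
  row 9 [1001]: ((0 IMPLIES (1 OR 1)) OR 1) -> 1
  row 10 [1010]: ((1 IMPLIES (0 OR 1)) OR 0) -> 1
  row 11 [1011]: ((1 IMPLIES (1 OR 1)) OR 1) -> 1
  row 12 [1100]: ((0 IMPLIES (0 OR 1)) OR 0) -> 1
  row 13 [1101]: ((0 IMPLIES (1 OR 1)) OR 1) -> 1
  row 14 [1110]: ((1 IMPLIES (0 OR 1)) OR 0) -> 1
  row 15 [1111]: ((1 IMPLIES (1 OR 1)) OR 1) -> 1
Full result column, 4 rows per line (P1,P2 fixed per line; P3,P4 runs 00..11 left to right):
  rows 0-3 [P1,P2=00]: 1101  = hex D
  rows 4-7 [P1,P2=01]: 1101  = hex D
  rows 8-11 [P1,P2=10]: 1111  = hex F
  rows 12-15 [P1,P2=11]: 1111  = hex F
Output column (row 0 .. row 15) = 1101110111111111
Output column grouped in 4s = 1101 1101 1111 1111 = 0xDDFF
Convert to decimal digit by digit (value = value*16 + digit):
  D -> 13
  13*16 + 13 (D) = 221
  221*16 + 15 (F) = 3551
  3551*16 + 15 (F) = 56831
Decimal = 56831

56831


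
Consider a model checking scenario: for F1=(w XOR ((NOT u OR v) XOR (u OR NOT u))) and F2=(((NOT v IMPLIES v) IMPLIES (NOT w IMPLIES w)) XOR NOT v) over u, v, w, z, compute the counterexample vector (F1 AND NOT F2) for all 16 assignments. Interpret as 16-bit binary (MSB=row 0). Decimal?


F1 = (w XOR ((NOT u OR v) XOR (u OR NOT u)))
F2 = (((NOT v IMPLIES v) IMPLIES (NOT w IMPLIES w)) XOR NOT v)
Counterexample to F1=>F2 is where F1=1 and F2=0.
Evaluate each row (bits = u,v,w,z, MSB first):
  row 0 [0000]: F1=0 F2=0 -> F1&~F2 -> 0
  row 1 [0001]: F1=0 F2=0 -> F1&~F2 -> 0
  row 2 [0010]: F1=1 F2=0 -> F1&~F2 -> 1
  row 3 [0011]: F1=1 F2=0 -> F1&~F2 -> 1
  row 4 [0100]: F1=0 F2=0 -> F1&~F2 -> 0
  row 5 [0101]: F1=0 F2=0 -> F1&~F2 -> 0
  row 6 [0110]: F1=1 F2=1 -> F1&~F2 -> 0
  row 7 [0111]: F1=1 F2=1 -> F1&~F2 -> 0
  row 8 [1000]: F1=1 F2=0 -> F1&~F2 -> 1
  row 9 [1001]: F1=1 F2=0 -> F1&~F2 -> 1
  row 10 [1010]: F1=0 F2=0 -> F1&~F2 -> 0
  row 11 [1011]: F1=0 F2=0 -> F1&~F2 -> 0
  row 12 [1100]: F1=0 F2=0 -> F1&~F2 -> 0
  row 13 [1101]: F1=0 F2=0 -> F1&~F2 -> 0
  row 14 [1110]: F1=1 F2=1 -> F1&~F2 -> 0
  row 15 [1111]: F1=1 F2=1 -> F1&~F2 -> 0
Full result column, 4 rows per line (u,v fixed per line; w,z runs 00..11 left to right):
  rows 0-3 [u,v=00]: 0011  = hex 3
  rows 4-7 [u,v=01]: 0000  = hex 0
  rows 8-11 [u,v=10]: 1100  = hex C
  rows 12-15 [u,v=11]: 0000  = hex 0
Counterexample vector (row 0 .. row 15) = 0011000011000000
Output column grouped in 4s = 0011 0000 1100 0000 = 0x30C0
Convert to decimal digit by digit (value = value*16 + digit):
  3 -> 3
  3*16 + 0 = 48
  48*16 + 12 (C) = 780
  780*16 + 0 = 12480
Decimal = 12480

12480


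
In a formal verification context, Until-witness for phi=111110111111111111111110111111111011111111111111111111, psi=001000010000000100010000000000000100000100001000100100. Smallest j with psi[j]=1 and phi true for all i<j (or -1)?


(phi U psi) at 0: need smallest j with psi[j]=1 and phi[i]=1 for all i in [0,j).
Scan from step 0:
  step 0: phi=1, psi=0 -> continue
  step 1: phi=1, psi=0 -> continue
  step 2: psi=1 and phi held for [0,2) -> witness found
Witness step = 2

2


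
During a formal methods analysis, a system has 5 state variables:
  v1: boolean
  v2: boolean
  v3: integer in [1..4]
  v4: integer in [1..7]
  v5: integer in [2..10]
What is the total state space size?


State space = product of domain sizes of all variables.
Domain sizes:
  v1 (boolean): 2
  v2 (boolean): 2
  v3 (integer in [1..4]): 4
  v4 (integer in [1..7]): 7
  v5 (integer in [2..10]): 9
Product = 2 * 2 * 4 * 7 * 9 = 1008

1008


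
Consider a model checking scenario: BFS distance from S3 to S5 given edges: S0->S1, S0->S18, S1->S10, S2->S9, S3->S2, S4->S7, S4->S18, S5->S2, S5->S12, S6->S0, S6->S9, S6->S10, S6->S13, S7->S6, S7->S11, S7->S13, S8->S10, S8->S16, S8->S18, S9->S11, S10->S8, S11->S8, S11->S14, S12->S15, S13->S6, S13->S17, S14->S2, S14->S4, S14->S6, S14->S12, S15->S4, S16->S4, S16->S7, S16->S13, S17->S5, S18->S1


BFS layer-by-layer from S3:
  dist 0: {S3}
  dist 1: {S2}
  dist 2: {S9}
  dist 3: {S11}
  dist 4: {S8, S14}
  dist 5: {S4, S6, S10, S12, S16, S18}
  dist 6: {S0, S1, S7, S13, S15}
  dist 7: {S17}
  dist 8: {S5}
  -> S5 reached at distance 8
Shortest path length = 8

8


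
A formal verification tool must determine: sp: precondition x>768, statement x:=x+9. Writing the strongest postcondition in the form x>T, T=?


Formula: sp(P, x:=E) = exists old_x. (x = E[old_x/x]) AND P[old_x/x] (old_x is the value of x before the assignment; eliminate old_x by solving x = E[old_x/x] for old_x)
Step 1: Precondition P: x>768, i.e. old_x > 768
Step 2: Assignment gives x = old_x + 9, so old_x = x - 9
Step 3: Substitute into P: x - 9 > 768
Step 4: Simplify: x > 768+9 = 777

777


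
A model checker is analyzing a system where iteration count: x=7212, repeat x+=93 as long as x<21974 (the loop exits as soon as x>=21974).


Step 1: x goes from 7212 toward 21974 by 93; the body runs while x<21974, so iterations = ceil((bound-start)/step)
Step 2: Distance=14762
Step 3: ceil(14762/93)=159

159


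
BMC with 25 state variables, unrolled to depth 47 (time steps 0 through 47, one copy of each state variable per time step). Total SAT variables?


BMC unrolls to depth k, creating one copy of each state var for steps 0..k.
Step count = 47 + 1 = 48 (steps 0 through 47)
Vars per step = 25
Total = 25 * 48 = 1200

1200


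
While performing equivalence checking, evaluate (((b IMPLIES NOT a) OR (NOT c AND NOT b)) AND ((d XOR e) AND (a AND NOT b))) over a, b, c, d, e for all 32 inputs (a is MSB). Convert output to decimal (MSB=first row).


Formula: (((b IMPLIES NOT a) OR (NOT c AND NOT b)) AND ((d XOR e) AND (a AND NOT b))) over a, b, c, d, e (32 rows)
Evaluate each row (bits = a,b,c,d,e, MSB first):
  row 0 [00000]: (((0 IMPLIES NOT 0) OR (NOT 0 AND NOT 0)) AND ((0 XOR 0) AND (0 AND NOT 0))) -> 0
  row 1 [00001]: (((0 IMPLIES NOT 0) OR (NOT 0 AND NOT 0)) AND ((0 XOR 1) AND (0 AND NOT 0))) -> 0
  row 2 [00010]: (((0 IMPLIES NOT 0) OR (NOT 0 AND NOT 0)) AND ((1 XOR 0) AND (0 AND NOT 0))) -> 0
  row 3 [00011]: (((0 IMPLIES NOT 0) OR (NOT 0 AND NOT 0)) AND ((1 XOR 1) AND (0 AND NOT 0))) -> 0
  row 4 [00100]: (((0 IMPLIES NOT 0) OR (NOT 1 AND NOT 0)) AND ((0 XOR 0) AND (0 AND NOT 0))) -> 0
  row 5 [00101]: (((0 IMPLIES NOT 0) OR (NOT 1 AND NOT 0)) AND ((0 XOR 1) AND (0 AND NOT 0))) -> 0
  row 6 [00110]: (((0 IMPLIES NOT 0) OR (NOT 1 AND NOT 0)) AND ((1 XOR 0) AND (0 AND NOT 0))) -> 0
  row 7 [00111]: (((0 IMPLIES NOT 0) OR (NOT 1 AND NOT 0)) AND ((1 XOR 1) AND (0 AND NOT 0))) -> 0
  row 8 [01000]: (((1 IMPLIES NOT 0) OR (NOT 0 AND NOT 1)) AND ((0 XOR 0) AND (0 AND NOT 1))) -> 0
  row 9 [01001]: (((1 IMPLIES NOT 0) OR (NOT 0 AND NOT 1)) AND ((0 XOR 1) AND (0 AND NOT 1))) -> 0
  row 10 [01010]: (((1 IMPLIES NOT 0) OR (NOT 0 AND NOT 1)) AND ((1 XOR 0) AND (0 AND NOT 1))) -> 0
  row 11 [01011]: (((1 IMPLIES NOT 0) OR (NOT 0 AND NOT 1)) AND ((1 XOR 1) AND (0 AND NOT 1))) -> 0
  row 12 [01100]: (((1 IMPLIES NOT 0) OR (NOT 1 AND NOT 1)) AND ((0 XOR 0) AND (0 AND NOT 1))) -> 0
  row 13 [01101]: (((1 IMPLIES NOT 0) OR (NOT 1 AND NOT 1)) AND ((0 XOR 1) AND (0 AND NOT 1))) -> 0
  row 14 [01110]: (((1 IMPLIES NOT 0) OR (NOT 1 AND NOT 1)) AND ((1 XOR 0) AND (0 AND NOT 1))) -> 0
  row 15 [01111]: (((1 IMPLIES NOT 0) OR (NOT 1 AND NOT 1)) AND ((1 XOR 1) AND (0 AND NOT 1))) -> 0
  row 16 [10000]: (((0 IMPLIES NOT 1) OR (NOT 0 AND NOT 0)) AND ((0 XOR 0) AND (1 AND NOT 0))) -> 0
  row 17 [10001]: (((0 IMPLIES NOT 1) OR (NOT 0 AND NOT 0)) AND ((0 XOR 1) AND (1 AND NOT 0))) -> 1
  row 18 [10010]: (((0 IMPLIES NOT 1) OR (NOT 0 AND NOT 0)) AND ((1 XOR 0) AND (1 AND NOT 0))) -> 1
  row 19 [10011]: (((0 IMPLIES NOT 1) OR (NOT 0 AND NOT 0)) AND ((1 XOR 1) AND (1 AND NOT 0))) -> 0
  row 20 [10100]: (((0 IMPLIES NOT 1) OR (NOT 1 AND NOT 0)) AND ((0 XOR 0) AND (1 AND NOT 0))) -> 0
  row 21 [10101]: (((0 IMPLIES NOT 1) OR (NOT 1 AND NOT 0)) AND ((0 XOR 1) AND (1 AND NOT 0))) -> 1
  row 22 [10110]: (((0 IMPLIES NOT 1) OR (NOT 1 AND NOT 0)) AND ((1 XOR 0) AND (1 AND NOT 0))) -> 1
  row 23 [10111]: (((0 IMPLIES NOT 1) OR (NOT 1 AND NOT 0)) AND ((1 XOR 1) AND (1 AND NOT 0))) -> 0
  row 24 [11000]: (((1 IMPLIES NOT 1) OR (NOT 0 AND NOT 1)) AND ((0 XOR 0) AND (1 AND NOT 1))) -> 0
  row 25 [11001]: (((1 IMPLIES NOT 1) OR (NOT 0 AND NOT 1)) AND ((0 XOR 1) AND (1 AND NOT 1))) -> 0
  row 26 [11010]: (((1 IMPLIES NOT 1) OR (NOT 0 AND NOT 1)) AND ((1 XOR 0) AND (1 AND NOT 1))) -> 0
  row 27 [11011]: (((1 IMPLIES NOT 1) OR (NOT 0 AND NOT 1)) AND ((1 XOR 1) AND (1 AND NOT 1))) -> 0
  row 28 [11100]: (((1 IMPLIES NOT 1) OR (NOT 1 AND NOT 1)) AND ((0 XOR 0) AND (1 AND NOT 1))) -> 0
  row 29 [11101]: (((1 IMPLIES NOT 1) OR (NOT 1 AND NOT 1)) AND ((0 XOR 1) AND (1 AND NOT 1))) -> 0
  row 30 [11110]: (((1 IMPLIES NOT 1) OR (NOT 1 AND NOT 1)) AND ((1 XOR 0) AND (1 AND NOT 1))) -> 0
  row 31 [11111]: (((1 IMPLIES NOT 1) OR (NOT 1 AND NOT 1)) AND ((1 XOR 1) AND (1 AND NOT 1))) -> 0
Full result column, 4 rows per line (a,b,c fixed per line; d,e runs 00..11 left to right):
  rows 0-3 [a,b,c=000]: 0000  = hex 0
  rows 4-7 [a,b,c=001]: 0000  = hex 0
  rows 8-11 [a,b,c=010]: 0000  = hex 0
  rows 12-15 [a,b,c=011]: 0000  = hex 0
  rows 16-19 [a,b,c=100]: 0110  = hex 6
  rows 20-23 [a,b,c=101]: 0110  = hex 6
  rows 24-27 [a,b,c=110]: 0000  = hex 0
  rows 28-31 [a,b,c=111]: 0000  = hex 0
Output column (row 0 .. row 31) = 00000000000000000110011000000000
Output column grouped in 4s = 0000 0000 0000 0000 0110 0110 0000 0000 = 0x00006600
Convert to decimal digit by digit (value = value*16 + digit):
  0 -> 0
  0*16 + 0 = 0
  0*16 + 0 = 0
  0*16 + 0 = 0
  0*16 + 6 = 6
  6*16 + 6 = 102
  102*16 + 0 = 1632
  1632*16 + 0 = 26112
Decimal = 26112

26112


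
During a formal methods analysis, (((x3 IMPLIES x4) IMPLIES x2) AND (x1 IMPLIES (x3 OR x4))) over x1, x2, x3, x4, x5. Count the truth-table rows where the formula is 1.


Formula: (((x3 IMPLIES x4) IMPLIES x2) AND (x1 IMPLIES (x3 OR x4))) over 5 vars (32 rows)
Evaluate each row (x1, x2, x3, x4, x5 as bits, MSB first):
  row 0 [00000]: (((0 IMPLIES 0) IMPLIES 0) AND (0 IMPLIES (0 OR 0))) -> 0
  row 1 [00001]: (((0 IMPLIES 0) IMPLIES 0) AND (0 IMPLIES (0 OR 0))) -> 0
  row 2 [00010]: (((0 IMPLIES 1) IMPLIES 0) AND (0 IMPLIES (0 OR 1))) -> 0
  row 3 [00011]: (((0 IMPLIES 1) IMPLIES 0) AND (0 IMPLIES (0 OR 1))) -> 0
  row 4 [00100]: (((1 IMPLIES 0) IMPLIES 0) AND (0 IMPLIES (1 OR 0))) -> 1
  row 5 [00101]: (((1 IMPLIES 0) IMPLIES 0) AND (0 IMPLIES (1 OR 0))) -> 1
  row 6 [00110]: (((1 IMPLIES 1) IMPLIES 0) AND (0 IMPLIES (1 OR 1))) -> 0
  row 7 [00111]: (((1 IMPLIES 1) IMPLIES 0) AND (0 IMPLIES (1 OR 1))) -> 0
  row 8 [01000]: (((0 IMPLIES 0) IMPLIES 1) AND (0 IMPLIES (0 OR 0))) -> 1
  row 9 [01001]: (((0 IMPLIES 0) IMPLIES 1) AND (0 IMPLIES (0 OR 0))) -> 1
  row 10 [01010]: (((0 IMPLIES 1) IMPLIES 1) AND (0 IMPLIES (0 OR 1))) -> 1
  row 11 [01011]: (((0 IMPLIES 1) IMPLIES 1) AND (0 IMPLIES (0 OR 1))) -> 1
  row 12 [01100]: (((1 IMPLIES 0) IMPLIES 1) AND (0 IMPLIES (1 OR 0))) -> 1
  row 13 [01101]: (((1 IMPLIES 0) IMPLIES 1) AND (0 IMPLIES (1 OR 0))) -> 1
  row 14 [01110]: (((1 IMPLIES 1) IMPLIES 1) AND (0 IMPLIES (1 OR 1))) -> 1
  row 15 [01111]: (((1 IMPLIES 1) IMPLIES 1) AND (0 IMPLIES (1 OR 1))) -> 1
  row 16 [10000]: (((0 IMPLIES 0) IMPLIES 0) AND (1 IMPLIES (0 OR 0))) -> 0
  row 17 [10001]: (((0 IMPLIES 0) IMPLIES 0) AND (1 IMPLIES (0 OR 0))) -> 0
  row 18 [10010]: (((0 IMPLIES 1) IMPLIES 0) AND (1 IMPLIES (0 OR 1))) -> 0
  row 19 [10011]: (((0 IMPLIES 1) IMPLIES 0) AND (1 IMPLIES (0 OR 1))) -> 0
  row 20 [10100]: (((1 IMPLIES 0) IMPLIES 0) AND (1 IMPLIES (1 OR 0))) -> 1
  row 21 [10101]: (((1 IMPLIES 0) IMPLIES 0) AND (1 IMPLIES (1 OR 0))) -> 1
  row 22 [10110]: (((1 IMPLIES 1) IMPLIES 0) AND (1 IMPLIES (1 OR 1))) -> 0
  row 23 [10111]: (((1 IMPLIES 1) IMPLIES 0) AND (1 IMPLIES (1 OR 1))) -> 0
  row 24 [11000]: (((0 IMPLIES 0) IMPLIES 1) AND (1 IMPLIES (0 OR 0))) -> 0
  row 25 [11001]: (((0 IMPLIES 0) IMPLIES 1) AND (1 IMPLIES (0 OR 0))) -> 0
  row 26 [11010]: (((0 IMPLIES 1) IMPLIES 1) AND (1 IMPLIES (0 OR 1))) -> 1
  row 27 [11011]: (((0 IMPLIES 1) IMPLIES 1) AND (1 IMPLIES (0 OR 1))) -> 1
  row 28 [11100]: (((1 IMPLIES 0) IMPLIES 1) AND (1 IMPLIES (1 OR 0))) -> 1
  row 29 [11101]: (((1 IMPLIES 0) IMPLIES 1) AND (1 IMPLIES (1 OR 0))) -> 1
  row 30 [11110]: (((1 IMPLIES 1) IMPLIES 1) AND (1 IMPLIES (1 OR 1))) -> 1
  row 31 [11111]: (((1 IMPLIES 1) IMPLIES 1) AND (1 IMPLIES (1 OR 1))) -> 1
Full result column, 8 rows per line (x1,x2 fixed per line; x3,x4,x5 runs 000..111 left to right):
  rows 0-7 [x1,x2=00]: 00001100  (ones: 2)
  rows 8-15 [x1,x2=01]: 11111111  (ones: 8)
  rows 16-23 [x1,x2=10]: 00001100  (ones: 2)
  rows 24-31 [x1,x2=11]: 00111111  (ones: 6)
Count of 1-rows = 2+8+2+6 = 18

18


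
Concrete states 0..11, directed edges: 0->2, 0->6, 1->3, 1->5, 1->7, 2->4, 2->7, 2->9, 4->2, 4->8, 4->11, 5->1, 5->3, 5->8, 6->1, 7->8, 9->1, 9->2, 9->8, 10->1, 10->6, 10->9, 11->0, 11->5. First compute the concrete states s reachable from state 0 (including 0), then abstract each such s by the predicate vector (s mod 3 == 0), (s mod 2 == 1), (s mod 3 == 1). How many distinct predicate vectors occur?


BFS from 0:
Concrete reachable: {0, 1, 2, 3, 4, 5, 6, 7, 8, 9, 11}
Abstract via predicates (s mod 3 == 0), (s mod 2 == 1), (s mod 3 == 1):
  (0,0,0) <- {2, 8}
  (0,0,1) <- {4}
  (0,1,0) <- {5, 11}
  (0,1,1) <- {1, 7}
  (1,0,0) <- {0, 6}
  (1,1,0) <- {3, 9}
Distinct abstract states = 6

6


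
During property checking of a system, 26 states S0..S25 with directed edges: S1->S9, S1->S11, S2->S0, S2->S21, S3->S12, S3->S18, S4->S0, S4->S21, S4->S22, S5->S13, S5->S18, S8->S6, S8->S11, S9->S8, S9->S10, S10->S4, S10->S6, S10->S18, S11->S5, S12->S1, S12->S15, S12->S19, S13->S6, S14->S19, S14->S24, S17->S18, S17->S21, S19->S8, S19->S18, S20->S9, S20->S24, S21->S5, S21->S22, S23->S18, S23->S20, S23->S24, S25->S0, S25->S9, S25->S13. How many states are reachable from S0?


BFS from S0:
  layer 0: {S0}
Reachable set: {S0}
Count = 1

1


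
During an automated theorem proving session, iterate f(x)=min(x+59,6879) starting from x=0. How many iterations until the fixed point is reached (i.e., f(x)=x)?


Step 1: x=0, cap=6879, increment=59
Step 2: x grows by 59 each step until capped at 6879; fixed point is x=6879
Step 3: iterations = ceil(6879/59) = 117

117


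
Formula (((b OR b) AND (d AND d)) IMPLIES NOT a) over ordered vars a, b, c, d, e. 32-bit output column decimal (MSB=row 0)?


Formula: (((b OR b) AND (d AND d)) IMPLIES NOT a) over a, b, c, d, e (32 rows)
Evaluate each row (bits = a,b,c,d,e, MSB first):
  row 0 [00000]: (((0 OR 0) AND (0 AND 0)) IMPLIES NOT 0) -> 1
  row 1 [00001]: (((0 OR 0) AND (0 AND 0)) IMPLIES NOT 0) -> 1
  row 2 [00010]: (((0 OR 0) AND (1 AND 1)) IMPLIES NOT 0) -> 1
  row 3 [00011]: (((0 OR 0) AND (1 AND 1)) IMPLIES NOT 0) -> 1
  row 4 [00100]: (((0 OR 0) AND (0 AND 0)) IMPLIES NOT 0) -> 1
  row 5 [00101]: (((0 OR 0) AND (0 AND 0)) IMPLIES NOT 0) -> 1
  row 6 [00110]: (((0 OR 0) AND (1 AND 1)) IMPLIES NOT 0) -> 1
  row 7 [00111]: (((0 OR 0) AND (1 AND 1)) IMPLIES NOT 0) -> 1
  row 8 [01000]: (((1 OR 1) AND (0 AND 0)) IMPLIES NOT 0) -> 1
  row 9 [01001]: (((1 OR 1) AND (0 AND 0)) IMPLIES NOT 0) -> 1
  row 10 [01010]: (((1 OR 1) AND (1 AND 1)) IMPLIES NOT 0) -> 1
  row 11 [01011]: (((1 OR 1) AND (1 AND 1)) IMPLIES NOT 0) -> 1
  row 12 [01100]: (((1 OR 1) AND (0 AND 0)) IMPLIES NOT 0) -> 1
  row 13 [01101]: (((1 OR 1) AND (0 AND 0)) IMPLIES NOT 0) -> 1
  row 14 [01110]: (((1 OR 1) AND (1 AND 1)) IMPLIES NOT 0) -> 1
  row 15 [01111]: (((1 OR 1) AND (1 AND 1)) IMPLIES NOT 0) -> 1
  row 16 [10000]: (((0 OR 0) AND (0 AND 0)) IMPLIES NOT 1) -> 1
  row 17 [10001]: (((0 OR 0) AND (0 AND 0)) IMPLIES NOT 1) -> 1
  row 18 [10010]: (((0 OR 0) AND (1 AND 1)) IMPLIES NOT 1) -> 1
  row 19 [10011]: (((0 OR 0) AND (1 AND 1)) IMPLIES NOT 1) -> 1
  row 20 [10100]: (((0 OR 0) AND (0 AND 0)) IMPLIES NOT 1) -> 1
  row 21 [10101]: (((0 OR 0) AND (0 AND 0)) IMPLIES NOT 1) -> 1
  row 22 [10110]: (((0 OR 0) AND (1 AND 1)) IMPLIES NOT 1) -> 1
  row 23 [10111]: (((0 OR 0) AND (1 AND 1)) IMPLIES NOT 1) -> 1
  row 24 [11000]: (((1 OR 1) AND (0 AND 0)) IMPLIES NOT 1) -> 1
  row 25 [11001]: (((1 OR 1) AND (0 AND 0)) IMPLIES NOT 1) -> 1
  row 26 [11010]: (((1 OR 1) AND (1 AND 1)) IMPLIES NOT 1) -> 0
  row 27 [11011]: (((1 OR 1) AND (1 AND 1)) IMPLIES NOT 1) -> 0
  row 28 [11100]: (((1 OR 1) AND (0 AND 0)) IMPLIES NOT 1) -> 1
  row 29 [11101]: (((1 OR 1) AND (0 AND 0)) IMPLIES NOT 1) -> 1
  row 30 [11110]: (((1 OR 1) AND (1 AND 1)) IMPLIES NOT 1) -> 0
  row 31 [11111]: (((1 OR 1) AND (1 AND 1)) IMPLIES NOT 1) -> 0
Full result column, 4 rows per line (a,b,c fixed per line; d,e runs 00..11 left to right):
  rows 0-3 [a,b,c=000]: 1111  = hex F
  rows 4-7 [a,b,c=001]: 1111  = hex F
  rows 8-11 [a,b,c=010]: 1111  = hex F
  rows 12-15 [a,b,c=011]: 1111  = hex F
  rows 16-19 [a,b,c=100]: 1111  = hex F
  rows 20-23 [a,b,c=101]: 1111  = hex F
  rows 24-27 [a,b,c=110]: 1100  = hex C
  rows 28-31 [a,b,c=111]: 1100  = hex C
Output column (row 0 .. row 31) = 11111111111111111111111111001100
Output column grouped in 4s = 1111 1111 1111 1111 1111 1111 1100 1100 = 0xFFFFFFCC
Convert to decimal digit by digit (value = value*16 + digit):
  F -> 15
  15*16 + 15 (F) = 255
  255*16 + 15 (F) = 4095
  4095*16 + 15 (F) = 65535
  65535*16 + 15 (F) = 1048575
  1048575*16 + 15 (F) = 16777215
  16777215*16 + 12 (C) = 268435452
  268435452*16 + 12 (C) = 4294967244
Decimal = 4294967244

4294967244


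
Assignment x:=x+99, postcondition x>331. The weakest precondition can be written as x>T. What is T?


Formula: wp(x:=E, P) = P[E/x] (substitute E for x in postcondition)
Step 1: Postcondition: x>331
Step 2: Substitute x+99 for x: x+99>331
Step 3: Solve for x: x > 331-99 = 232

232


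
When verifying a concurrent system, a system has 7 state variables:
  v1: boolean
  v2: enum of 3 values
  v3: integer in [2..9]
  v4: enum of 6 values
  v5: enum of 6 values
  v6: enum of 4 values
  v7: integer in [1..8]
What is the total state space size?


State space = product of domain sizes of all variables.
Domain sizes:
  v1 (boolean): 2
  v2 (enum of 3 values): 3
  v3 (integer in [2..9]): 8
  v4 (enum of 6 values): 6
  v5 (enum of 6 values): 6
  v6 (enum of 4 values): 4
  v7 (integer in [1..8]): 8
Product = 2 * 3 * 8 * 6 * 6 * 4 * 8 = 55296

55296


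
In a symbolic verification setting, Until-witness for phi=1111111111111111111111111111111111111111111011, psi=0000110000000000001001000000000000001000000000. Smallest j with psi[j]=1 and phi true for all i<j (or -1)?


(phi U psi) at 0: need smallest j with psi[j]=1 and phi[i]=1 for all i in [0,j).
Scan from step 0:
  step 0: phi=1, psi=0 -> continue
  step 1: phi=1, psi=0 -> continue
  step 2: phi=1, psi=0 -> continue
  step 3: phi=1, psi=0 -> continue
  step 4: psi=1 and phi held for [0,4) -> witness found
Witness step = 4

4


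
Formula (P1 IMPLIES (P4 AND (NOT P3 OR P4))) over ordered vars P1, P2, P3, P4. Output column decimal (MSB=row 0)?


Formula: (P1 IMPLIES (P4 AND (NOT P3 OR P4))) over P1, P2, P3, P4 (16 rows)
Evaluate each row (bits = P1,P2,P3,P4, MSB first):
  row 0 [0000]: (0 IMPLIES (0 AND (NOT 0 OR 0))) -> 1
  row 1 [0001]: (0 IMPLIES (1 AND (NOT 0 OR 1))) -> 1
  row 2 [0010]: (0 IMPLIES (0 AND (NOT 1 OR 0))) -> 1
  row 3 [0011]: (0 IMPLIES (1 AND (NOT 1 OR 1))) -> 1
  row 4 [0100]: (0 IMPLIES (0 AND (NOT 0 OR 0))) -> 1
  row 5 [0101]: (0 IMPLIES (1 AND (NOT 0 OR 1))) -> 1
  row 6 [0110]: (0 IMPLIES (0 AND (NOT 1 OR 0))) -> 1
  row 7 [0111]: (0 IMPLIES (1 AND (NOT 1 OR 1))) -> 1
  row 8 [1000]: (1 IMPLIES (0 AND (NOT 0 OR 0))) -> 0
  row 9 [1001]: (1 IMPLIES (1 AND (NOT 0 OR 1))) -> 1
  row 10 [1010]: (1 IMPLIES (0 AND (NOT 1 OR 0))) -> 0
  row 11 [1011]: (1 IMPLIES (1 AND (NOT 1 OR 1))) -> 1
  row 12 [1100]: (1 IMPLIES (0 AND (NOT 0 OR 0))) -> 0
  row 13 [1101]: (1 IMPLIES (1 AND (NOT 0 OR 1))) -> 1
  row 14 [1110]: (1 IMPLIES (0 AND (NOT 1 OR 0))) -> 0
  row 15 [1111]: (1 IMPLIES (1 AND (NOT 1 OR 1))) -> 1
Full result column, 4 rows per line (P1,P2 fixed per line; P3,P4 runs 00..11 left to right):
  rows 0-3 [P1,P2=00]: 1111  = hex F
  rows 4-7 [P1,P2=01]: 1111  = hex F
  rows 8-11 [P1,P2=10]: 0101  = hex 5
  rows 12-15 [P1,P2=11]: 0101  = hex 5
Output column (row 0 .. row 15) = 1111111101010101
Output column grouped in 4s = 1111 1111 0101 0101 = 0xFF55
Convert to decimal digit by digit (value = value*16 + digit):
  F -> 15
  15*16 + 15 (F) = 255
  255*16 + 5 = 4085
  4085*16 + 5 = 65365
Decimal = 65365

65365


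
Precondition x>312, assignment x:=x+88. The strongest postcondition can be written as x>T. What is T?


Formula: sp(P, x:=E) = exists old_x. (x = E[old_x/x]) AND P[old_x/x] (old_x is the value of x before the assignment; eliminate old_x by solving x = E[old_x/x] for old_x)
Step 1: Precondition P: x>312, i.e. old_x > 312
Step 2: Assignment gives x = old_x + 88, so old_x = x - 88
Step 3: Substitute into P: x - 88 > 312
Step 4: Simplify: x > 312+88 = 400

400


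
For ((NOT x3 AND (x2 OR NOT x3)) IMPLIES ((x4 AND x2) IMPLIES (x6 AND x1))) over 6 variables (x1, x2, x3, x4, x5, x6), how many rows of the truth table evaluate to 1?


Formula: ((NOT x3 AND (x2 OR NOT x3)) IMPLIES ((x4 AND x2) IMPLIES (x6 AND x1))) over 6 vars (64 rows)
Evaluate each row (x1, x2, x3, x4, x5, x6 as bits, MSB first):
  row 0 [000000]: ((NOT 0 AND (0 OR NOT 0)) IMPLIES ((0 AND 0) IMPLIES (0 AND 0))) -> 1
  row 1 [000001]: ((NOT 0 AND (0 OR NOT 0)) IMPLIES ((0 AND 0) IMPLIES (1 AND 0))) -> 1
  row 2 [000010]: ((NOT 0 AND (0 OR NOT 0)) IMPLIES ((0 AND 0) IMPLIES (0 AND 0))) -> 1
  row 3 [000011]: ((NOT 0 AND (0 OR NOT 0)) IMPLIES ((0 AND 0) IMPLIES (1 AND 0))) -> 1
  row 4 [000100]: ((NOT 0 AND (0 OR NOT 0)) IMPLIES ((1 AND 0) IMPLIES (0 AND 0))) -> 1
  (every remaining row is evaluated the same way; all 64 results are listed next)
Full result column, 8 rows per line (x1,x2,x3 fixed per line; x4,x5,x6 runs 000..111 left to right):
  rows 0-7 [x1,x2,x3=000]: 11111111  (ones: 8)
  rows 8-15 [x1,x2,x3=001]: 11111111  (ones: 8)
  rows 16-23 [x1,x2,x3=010]: 11110000  (ones: 4)
  rows 24-31 [x1,x2,x3=011]: 11111111  (ones: 8)
  rows 32-39 [x1,x2,x3=100]: 11111111  (ones: 8)
  rows 40-47 [x1,x2,x3=101]: 11111111  (ones: 8)
  rows 48-55 [x1,x2,x3=110]: 11110101  (ones: 6)
  rows 56-63 [x1,x2,x3=111]: 11111111  (ones: 8)
Count of 1-rows = 8+8+4+8+8+8+6+8 = 58

58


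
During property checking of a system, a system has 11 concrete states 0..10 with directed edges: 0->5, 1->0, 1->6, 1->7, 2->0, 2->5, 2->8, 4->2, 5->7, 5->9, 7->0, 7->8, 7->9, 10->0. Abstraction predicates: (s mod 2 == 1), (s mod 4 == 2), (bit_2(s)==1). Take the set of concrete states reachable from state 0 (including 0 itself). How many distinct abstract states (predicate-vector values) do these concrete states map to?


BFS from 0:
Concrete reachable: {0, 5, 7, 8, 9}
Abstract via predicates (s mod 2 == 1), (s mod 4 == 2), (bit_2(s)==1):
  (0,0,0) <- {0, 8}
  (1,0,0) <- {9}
  (1,0,1) <- {5, 7}
Distinct abstract states = 3

3


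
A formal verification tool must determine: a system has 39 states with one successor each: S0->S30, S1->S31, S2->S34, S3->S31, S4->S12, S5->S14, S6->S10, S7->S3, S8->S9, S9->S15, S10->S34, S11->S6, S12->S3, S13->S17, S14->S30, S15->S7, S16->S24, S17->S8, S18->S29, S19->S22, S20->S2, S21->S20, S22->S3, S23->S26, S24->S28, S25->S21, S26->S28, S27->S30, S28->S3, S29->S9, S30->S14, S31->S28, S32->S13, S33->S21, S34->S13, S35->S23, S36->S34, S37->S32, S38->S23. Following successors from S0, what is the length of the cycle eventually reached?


Trace from S0 until a state repeats:
  S0 -> S30 -> S14 -> S30
S30 first seen at step 1, revisited at step 3.
Cycle length = 3 - 1 = 2

2


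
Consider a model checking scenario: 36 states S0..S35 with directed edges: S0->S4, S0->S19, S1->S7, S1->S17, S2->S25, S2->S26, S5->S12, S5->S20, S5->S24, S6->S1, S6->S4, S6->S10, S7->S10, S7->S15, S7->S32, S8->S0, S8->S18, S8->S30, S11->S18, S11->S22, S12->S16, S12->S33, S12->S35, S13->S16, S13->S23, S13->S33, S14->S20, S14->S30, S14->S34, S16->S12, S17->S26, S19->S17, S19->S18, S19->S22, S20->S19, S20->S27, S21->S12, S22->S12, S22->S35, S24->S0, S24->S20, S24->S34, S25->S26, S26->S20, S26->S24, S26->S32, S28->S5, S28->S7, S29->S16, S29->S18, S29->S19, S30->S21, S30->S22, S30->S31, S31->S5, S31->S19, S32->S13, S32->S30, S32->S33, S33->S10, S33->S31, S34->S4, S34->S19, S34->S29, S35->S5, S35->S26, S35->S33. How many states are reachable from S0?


BFS from S0:
  layer 0: {S0}
  layer 1: {S4, S19}
  layer 2: {S17, S18, S22}
  layer 3: {S12, S26, S35}
  layer 4: {S5, S16, S20, S24, S32, S33}
  layer 5: {S10, S13, S27, S30, S31, S34}
  layer 6: {S21, S23, S29}
Reachable set: {S0, S4, S5, S10, S12, S13, S16, S17, S18, S19, S20, S21, S22, S23, S24, S26, S27, S29, S30, S31, S32, S33, S34, S35}
Count = 24

24
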